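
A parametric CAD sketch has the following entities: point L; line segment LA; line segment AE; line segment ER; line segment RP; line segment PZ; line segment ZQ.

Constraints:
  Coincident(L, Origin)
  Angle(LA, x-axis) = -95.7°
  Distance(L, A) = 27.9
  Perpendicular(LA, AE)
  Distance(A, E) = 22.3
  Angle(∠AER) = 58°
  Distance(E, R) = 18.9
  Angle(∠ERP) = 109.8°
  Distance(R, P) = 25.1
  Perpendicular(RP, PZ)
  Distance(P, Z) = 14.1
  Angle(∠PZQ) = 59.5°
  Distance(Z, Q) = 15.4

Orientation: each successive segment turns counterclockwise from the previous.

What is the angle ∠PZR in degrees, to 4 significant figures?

60.67°

L is at the origin; LA runs at -95.7° with length 27.9, so A = (-2.771, -27.76). LA ⟂ AE, so AE runs at -5.700°; with |AE| = 22.3, E = (19.42, -29.98). ∠AER = 58.0° gives ER at 116.3° from the x-axis; with |ER| = 18.9, R = (11.04, -13.03). ∠ERP = 109.8° gives RP at -173.5° from the x-axis; with |RP| = 25.1, P = (-13.89, -15.87). RP ⟂ PZ, so PZ runs at -83.50°; with |PZ| = 14.1, Z = (-12.30, -29.88). Then cos ∠PZR = ZP·ZR / (|ZP||ZR|), giving 60.67°.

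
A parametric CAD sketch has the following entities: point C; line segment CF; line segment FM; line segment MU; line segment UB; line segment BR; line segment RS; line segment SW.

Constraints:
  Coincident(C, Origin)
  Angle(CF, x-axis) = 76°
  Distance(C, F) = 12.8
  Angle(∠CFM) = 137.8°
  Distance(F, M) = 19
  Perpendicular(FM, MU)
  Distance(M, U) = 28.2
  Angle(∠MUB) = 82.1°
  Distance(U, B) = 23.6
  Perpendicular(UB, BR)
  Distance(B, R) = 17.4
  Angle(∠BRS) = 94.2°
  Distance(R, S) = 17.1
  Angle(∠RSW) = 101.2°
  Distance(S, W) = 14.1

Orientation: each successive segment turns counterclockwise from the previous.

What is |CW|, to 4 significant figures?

29.98

∠BRS = 94.2° gives RS at 121.9° from the x-axis; with |RS| = 17.1, S = (-11.81, 21.54). ∠RSW = 101.2° gives SW at -159.3° from the x-axis; with |SW| = 14.1, W = (-25.00, 16.56). Then |CW| = |W − C| = 29.98.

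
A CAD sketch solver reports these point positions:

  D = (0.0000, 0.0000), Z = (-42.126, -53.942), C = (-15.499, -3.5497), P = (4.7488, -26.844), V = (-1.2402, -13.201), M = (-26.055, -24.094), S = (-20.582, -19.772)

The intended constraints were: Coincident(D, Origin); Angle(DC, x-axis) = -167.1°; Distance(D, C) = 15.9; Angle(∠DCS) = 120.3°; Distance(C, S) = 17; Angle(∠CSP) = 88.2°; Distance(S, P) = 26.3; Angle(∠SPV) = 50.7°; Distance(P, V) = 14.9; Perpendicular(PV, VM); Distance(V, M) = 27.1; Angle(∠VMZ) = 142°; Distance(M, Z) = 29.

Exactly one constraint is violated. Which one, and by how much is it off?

Distance(M, Z) = 29 — off by 4.90.

D = (0.00, 0.00) ✓; DC at -167.1° ✓; |DC| = 15.90 ✓; ∠DCS = 120.3° ✓; |CS| = 17.00 ✓; ∠CSP = 88.20° ✓; |SP| = 26.30 ✓; ∠SPV = 50.70° ✓; |PV| = 14.90 ✓; ∠(PV, VM) = 90.00° ✓; |VM| = 27.10 ✓; ∠VMZ = 142.0° ✓; |MZ| = 33.90 ✗.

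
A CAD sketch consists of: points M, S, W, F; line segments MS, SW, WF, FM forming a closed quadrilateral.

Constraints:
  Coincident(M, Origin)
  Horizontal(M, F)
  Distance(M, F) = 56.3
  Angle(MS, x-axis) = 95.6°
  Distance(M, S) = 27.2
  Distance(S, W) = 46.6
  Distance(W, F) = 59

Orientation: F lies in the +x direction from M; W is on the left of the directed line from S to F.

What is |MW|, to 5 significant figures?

64.964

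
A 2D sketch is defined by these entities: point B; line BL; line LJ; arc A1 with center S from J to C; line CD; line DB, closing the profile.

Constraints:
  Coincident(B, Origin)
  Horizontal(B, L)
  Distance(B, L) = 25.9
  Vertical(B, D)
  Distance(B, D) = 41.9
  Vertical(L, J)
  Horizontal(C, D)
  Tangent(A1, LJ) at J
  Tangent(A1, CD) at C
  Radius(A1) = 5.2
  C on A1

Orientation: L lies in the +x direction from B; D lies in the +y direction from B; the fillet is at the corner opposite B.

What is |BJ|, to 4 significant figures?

44.92

The virtual corner opposite B is at (25.90, 41.90). Since A1 is tangent to LJ there, SJ ⟂ LJ and the tangent condition forces SC to be normal to CD, with radius 5.2, so the center S sits 5.2 in from both sides at S = (20.70, 36.70). That places the tangent points at J = (25.90, 36.70) on LJ and C = (20.70, 41.90) on CD. Then |BJ| = |J − B| = 44.92.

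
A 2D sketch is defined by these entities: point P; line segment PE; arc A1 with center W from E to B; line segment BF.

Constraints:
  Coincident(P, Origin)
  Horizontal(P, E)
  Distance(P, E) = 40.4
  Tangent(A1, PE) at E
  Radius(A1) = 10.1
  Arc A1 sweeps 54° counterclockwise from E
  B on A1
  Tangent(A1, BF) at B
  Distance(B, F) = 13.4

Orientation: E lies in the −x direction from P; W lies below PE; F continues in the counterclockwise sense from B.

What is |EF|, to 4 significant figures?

21.97

P is at the origin; PE is horizontal with |PE| = 40.4 and E on the −x side, so E = (-40.40, 0.000). Since A1 is tangent to PE there, WE ⟂ PE, so W = E + (0, -10.1) = (-40.40, -10.10). On A1, E sits at bearing 90° from W; a 54° counterclockwise sweep puts B at bearing 144°, so B = W + 10.1·(cos 144°, sin 144°) = (-48.57, -4.163). Tangency of A1 to BF means the radius WB is perpendicular to BF, so BF runs along (−sin 144°, cos 144°); with |BF| = 13.4, F = (-56.45, -15.00). Then |EF| = |F − E| = 21.97.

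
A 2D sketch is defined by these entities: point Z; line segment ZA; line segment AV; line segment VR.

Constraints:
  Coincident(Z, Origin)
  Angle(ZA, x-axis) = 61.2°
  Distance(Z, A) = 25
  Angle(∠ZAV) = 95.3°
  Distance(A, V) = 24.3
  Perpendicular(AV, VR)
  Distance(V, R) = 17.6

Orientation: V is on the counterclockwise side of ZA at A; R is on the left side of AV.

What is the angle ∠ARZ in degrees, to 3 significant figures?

51.2°

Z is at the origin; ZA runs at 61.2° with length 25.0, so A = 25.0·(cos 61.2°, sin 61.2°) = (12.0, 21.9). ∠ZAV = 95.3°, so AV runs at 61.2° + (180° − 95.3°) = 146° from the x-axis; with |AV| = 24.3, V = A + 24.3·(cos 146°, sin 146°) = (-8.08, 35.5). AV is perpendicular to VR; with |VR| = 17.6 on the left of AV, R = V + 17.6·(-0.561, -0.828) = (-17.9, 21.0). Then cos ∠ARZ = RA·RZ / (|RA||RZ|), giving 51.2°.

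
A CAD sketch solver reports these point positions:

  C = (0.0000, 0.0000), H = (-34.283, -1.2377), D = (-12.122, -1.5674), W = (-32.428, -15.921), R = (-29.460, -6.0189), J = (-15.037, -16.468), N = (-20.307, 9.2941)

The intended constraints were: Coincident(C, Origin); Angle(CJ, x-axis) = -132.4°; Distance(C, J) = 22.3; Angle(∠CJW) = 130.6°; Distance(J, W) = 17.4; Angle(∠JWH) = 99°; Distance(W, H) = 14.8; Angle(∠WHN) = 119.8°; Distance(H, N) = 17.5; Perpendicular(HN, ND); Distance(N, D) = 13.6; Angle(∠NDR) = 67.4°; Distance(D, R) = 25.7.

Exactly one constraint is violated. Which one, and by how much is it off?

Distance(D, R) = 25.7 — off by 7.80.

C = (0.00, 0.00) ✓; CJ at -132.4° ✓; |CJ| = 22.30 ✓; ∠CJW = 130.6° ✓; |JW| = 17.40 ✓; ∠JWH = 99.00° ✓; |WH| = 14.80 ✓; ∠WHN = 119.8° ✓; |HN| = 17.50 ✓; ∠(HN, ND) = 90.00° ✓; |ND| = 13.60 ✓; ∠NDR = 67.40° ✓; |DR| = 17.90 ✗.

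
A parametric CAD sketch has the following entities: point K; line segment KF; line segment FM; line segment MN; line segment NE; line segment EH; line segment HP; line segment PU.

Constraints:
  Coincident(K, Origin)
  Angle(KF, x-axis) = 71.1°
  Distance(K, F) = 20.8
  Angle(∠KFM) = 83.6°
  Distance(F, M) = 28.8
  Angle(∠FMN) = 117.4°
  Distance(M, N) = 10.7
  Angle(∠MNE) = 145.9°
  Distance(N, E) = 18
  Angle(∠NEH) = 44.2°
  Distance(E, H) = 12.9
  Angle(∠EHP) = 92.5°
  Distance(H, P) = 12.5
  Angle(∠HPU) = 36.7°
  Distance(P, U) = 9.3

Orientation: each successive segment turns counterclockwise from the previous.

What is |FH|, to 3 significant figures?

29.3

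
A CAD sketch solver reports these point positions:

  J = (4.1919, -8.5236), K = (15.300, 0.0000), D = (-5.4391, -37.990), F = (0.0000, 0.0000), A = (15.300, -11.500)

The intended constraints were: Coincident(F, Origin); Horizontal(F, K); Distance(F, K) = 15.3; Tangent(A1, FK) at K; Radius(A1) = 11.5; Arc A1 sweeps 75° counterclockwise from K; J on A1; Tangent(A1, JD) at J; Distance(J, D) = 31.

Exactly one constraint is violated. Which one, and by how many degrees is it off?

Tangent(A1, JD) at J — off by 3.10°.

F = (0.00, 0.00) ✓; F.y = 0.00, K.y = 0.00 ✓; |FK| = 15.30 ✓; ∠(AK, KF) = 90.00° ✓; |AK| = 11.50 ✓; bearing(A→J) − bearing(A→K) = 75.00° ✓; |AJ| = 11.50 ✓; ∠(AJ, JD) = 93.10° ✗; |JD| = 31.00 ✓.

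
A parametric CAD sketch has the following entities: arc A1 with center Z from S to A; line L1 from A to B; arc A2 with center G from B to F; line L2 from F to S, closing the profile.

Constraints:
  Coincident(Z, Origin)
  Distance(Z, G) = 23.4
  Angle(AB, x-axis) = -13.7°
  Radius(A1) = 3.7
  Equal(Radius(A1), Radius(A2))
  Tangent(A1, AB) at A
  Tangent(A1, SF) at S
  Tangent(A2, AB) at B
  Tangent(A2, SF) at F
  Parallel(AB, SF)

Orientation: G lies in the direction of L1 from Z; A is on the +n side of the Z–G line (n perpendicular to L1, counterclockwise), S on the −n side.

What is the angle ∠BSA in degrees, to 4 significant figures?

72.45°

Tangency of A1 to both parallel lines with radius 3.7 puts A and S at Z ± 3.7·n: A = (0.8763, 3.595), S = (-0.8763, -3.595). Equal radii place B and F the same way about G: B = G + 3.7·n = (23.61, -1.947), F = G − 3.7·n = (21.86, -9.137). Then cos ∠BSA = SB·SA / (|SB||SA|), giving 72.45°.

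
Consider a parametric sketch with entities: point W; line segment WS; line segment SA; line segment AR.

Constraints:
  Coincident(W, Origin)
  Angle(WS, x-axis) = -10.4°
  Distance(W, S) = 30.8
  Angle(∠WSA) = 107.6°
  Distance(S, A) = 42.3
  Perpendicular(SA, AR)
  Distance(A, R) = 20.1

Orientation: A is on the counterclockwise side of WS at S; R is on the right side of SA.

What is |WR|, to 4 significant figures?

71.48

∠WSA = 107.6°, so SA runs at -10.4° + (180° − 107.6°) = 62.00° from the x-axis; with |SA| = 42.3, A = S + 42.3·(cos 62.00°, sin 62.00°) = (50.15, 31.79). SA ⟂ AR; with |AR| = 20.1 on the right of SA, R = A + 20.1·(0.8829, -0.4695) = (67.90, 22.35). Then |WR| = |R − W| = 71.48.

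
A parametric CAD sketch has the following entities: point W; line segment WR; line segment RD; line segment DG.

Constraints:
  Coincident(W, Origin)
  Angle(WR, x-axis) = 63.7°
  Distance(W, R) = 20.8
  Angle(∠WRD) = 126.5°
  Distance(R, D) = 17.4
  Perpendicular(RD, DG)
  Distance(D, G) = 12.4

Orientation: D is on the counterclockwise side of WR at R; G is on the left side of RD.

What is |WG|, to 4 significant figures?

30.08

W is at the origin; WR runs at 63.7° with length 20.8, so R = 20.8·(cos 63.7°, sin 63.7°) = (9.216, 18.65). ∠WRD = 126.5°, so RD runs at 63.7° + (180° − 126.5°) = 117.2° from the x-axis; with |RD| = 17.4, D = R + 17.4·(cos 117.2°, sin 117.2°) = (1.262, 34.12). RD ⟂ DG; with |DG| = 12.4 on the left of RD, G = D + 12.4·(-0.8894, -0.4571) = (-9.766, 28.45). Then |WG| = |G − W| = 30.08.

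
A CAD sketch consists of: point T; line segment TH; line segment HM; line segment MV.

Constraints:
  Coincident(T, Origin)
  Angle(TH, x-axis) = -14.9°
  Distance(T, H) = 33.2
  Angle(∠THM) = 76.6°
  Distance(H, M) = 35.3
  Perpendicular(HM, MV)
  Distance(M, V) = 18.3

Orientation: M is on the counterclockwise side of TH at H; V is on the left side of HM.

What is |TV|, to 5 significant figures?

30.951

T is at the origin; TH runs at -14.9° with length 33.2, so H = 33.2·(cos -14.9°, sin -14.9°) = (32.084, -8.5368). ∠THM = 76.6°, so HM runs at -14.9° + (180° − 76.6°) = 88.500° from the x-axis; with |HM| = 35.3, M = H + 35.3·(cos 88.500°, sin 88.500°) = (33.008, 26.751). HM is perpendicular to MV; with |MV| = 18.3 on the left of HM, V = M + 18.3·(-0.99966, 0.026177) = (14.714, 27.230). Then |TV| = |V − T| = 30.951.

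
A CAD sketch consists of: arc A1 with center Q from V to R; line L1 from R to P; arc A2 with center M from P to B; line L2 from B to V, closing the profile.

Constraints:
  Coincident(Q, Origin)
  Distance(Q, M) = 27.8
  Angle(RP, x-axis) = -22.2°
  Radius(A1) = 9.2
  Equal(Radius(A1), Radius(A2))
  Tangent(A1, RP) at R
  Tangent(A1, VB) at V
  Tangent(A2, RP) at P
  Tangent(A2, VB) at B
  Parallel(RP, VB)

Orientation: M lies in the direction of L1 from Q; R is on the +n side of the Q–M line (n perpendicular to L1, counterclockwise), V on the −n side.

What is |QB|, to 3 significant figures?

29.3

The slot axis is L1's direction at -22.2°, so u = (cos -22.2°, sin -22.2°) = (0.926, -0.378) and n = (−sin -22.2°, cos -22.2°) = (0.378, 0.926). Q is at the origin and M lies 27.8 along u from Q, so M = 27.8·u = (25.7, -10.5). Tangency of A1 to both parallel lines with radius 9.2 puts R and V at Q ± 9.2·n: R = (3.48, 8.52), V = (-3.48, -8.52). Equal radii place P and B the same way about M: P = M + 9.2·n = (29.2, -1.99), B = M − 9.2·n = (22.3, -19.0). Then |QB| = |B − Q| = 29.3.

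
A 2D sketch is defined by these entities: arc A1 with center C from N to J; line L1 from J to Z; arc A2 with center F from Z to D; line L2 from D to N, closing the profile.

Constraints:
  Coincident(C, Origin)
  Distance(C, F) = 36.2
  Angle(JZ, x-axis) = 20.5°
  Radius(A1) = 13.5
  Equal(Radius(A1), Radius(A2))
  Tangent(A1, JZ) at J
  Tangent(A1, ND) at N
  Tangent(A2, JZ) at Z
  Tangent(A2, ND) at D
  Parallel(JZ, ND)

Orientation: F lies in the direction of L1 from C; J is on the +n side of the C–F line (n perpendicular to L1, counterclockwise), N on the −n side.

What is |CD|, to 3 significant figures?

38.6

Tangency of A1 to both parallel lines with radius 13.5 puts J and N at C ± 13.5·n: J = (-4.73, 12.6), N = (4.73, -12.6). Equal radii place Z and D the same way about F: Z = F + 13.5·n = (29.2, 25.3), D = F − 13.5·n = (38.6, 0.0324). Then |CD| = |D − C| = 38.6.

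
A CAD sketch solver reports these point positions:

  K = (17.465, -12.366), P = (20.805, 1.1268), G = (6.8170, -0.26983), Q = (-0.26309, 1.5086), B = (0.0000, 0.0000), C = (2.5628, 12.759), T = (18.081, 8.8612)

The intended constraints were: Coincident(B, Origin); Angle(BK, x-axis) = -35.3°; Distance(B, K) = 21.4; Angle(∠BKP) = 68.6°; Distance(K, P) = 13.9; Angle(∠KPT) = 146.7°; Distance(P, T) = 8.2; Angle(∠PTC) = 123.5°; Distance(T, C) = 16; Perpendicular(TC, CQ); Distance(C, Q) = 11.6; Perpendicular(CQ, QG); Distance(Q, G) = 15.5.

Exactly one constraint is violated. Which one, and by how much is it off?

Distance(Q, G) = 15.5 — off by 8.20.

B = (0.00, 0.00) ✓; BK at -35.30° ✓; |BK| = 21.40 ✓; ∠BKP = 68.60° ✓; |KP| = 13.90 ✓; ∠KPT = 146.7° ✓; |PT| = 8.200 ✓; ∠PTC = 123.5° ✓; |TC| = 16.00 ✓; ∠(TC, CQ) = 90.00° ✓; |CQ| = 11.60 ✓; ∠(CQ, QG) = 90.00° ✓; |QG| = 7.300 ✗.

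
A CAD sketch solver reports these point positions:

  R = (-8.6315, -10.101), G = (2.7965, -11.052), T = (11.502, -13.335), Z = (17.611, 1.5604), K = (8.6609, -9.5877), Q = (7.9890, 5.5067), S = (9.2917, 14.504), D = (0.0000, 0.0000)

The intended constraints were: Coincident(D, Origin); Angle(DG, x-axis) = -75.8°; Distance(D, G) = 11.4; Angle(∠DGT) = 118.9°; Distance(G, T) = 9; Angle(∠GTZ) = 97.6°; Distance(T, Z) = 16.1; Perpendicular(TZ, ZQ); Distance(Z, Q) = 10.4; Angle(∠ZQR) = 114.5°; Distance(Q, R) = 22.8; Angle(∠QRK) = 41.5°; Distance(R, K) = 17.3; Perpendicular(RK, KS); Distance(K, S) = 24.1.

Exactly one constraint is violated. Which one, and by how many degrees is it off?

Perpendicular(RK, KS) — off by 3.20°.

D = (0.00, 0.00) ✓; DG at -75.80° ✓; |DG| = 11.40 ✓; ∠DGT = 118.9° ✓; |GT| = 9.000 ✓; ∠GTZ = 97.61° ✓; |TZ| = 16.10 ✓; ∠(TZ, ZQ) = 90.00° ✓; |ZQ| = 10.40 ✓; ∠ZQR = 114.5° ✓; |QR| = 22.80 ✓; ∠QRK = 41.50° ✓; |RK| = 17.30 ✓; ∠(RK, KS) = 86.80° ✗; |KS| = 24.10 ✓.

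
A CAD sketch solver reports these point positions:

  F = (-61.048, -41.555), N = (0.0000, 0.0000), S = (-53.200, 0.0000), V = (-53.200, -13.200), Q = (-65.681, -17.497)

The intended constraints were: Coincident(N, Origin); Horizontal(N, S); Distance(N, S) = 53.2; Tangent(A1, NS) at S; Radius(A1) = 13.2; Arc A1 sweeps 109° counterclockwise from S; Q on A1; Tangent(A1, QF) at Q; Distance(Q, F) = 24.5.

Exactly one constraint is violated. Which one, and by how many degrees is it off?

Tangent(A1, QF) at Q — off by 8.10°.

N = (0.00, 0.00) ✓; N.y = 0.00, S.y = 0.00 ✓; |NS| = 53.20 ✓; ∠(VS, SN) = 90.00° ✓; |VS| = 13.20 ✓; bearing(V→Q) − bearing(V→S) = 109.0° ✓; |VQ| = 13.20 ✓; ∠(VQ, QF) = 98.10° ✗; |QF| = 24.50 ✓.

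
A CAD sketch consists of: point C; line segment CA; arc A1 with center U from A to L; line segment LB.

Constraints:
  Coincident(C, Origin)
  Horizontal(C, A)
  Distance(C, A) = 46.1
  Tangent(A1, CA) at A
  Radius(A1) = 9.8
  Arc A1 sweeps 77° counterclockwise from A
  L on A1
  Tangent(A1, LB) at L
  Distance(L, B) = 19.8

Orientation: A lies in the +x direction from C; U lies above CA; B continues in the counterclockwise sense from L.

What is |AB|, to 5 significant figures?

30.316

C is at the origin; C and A share the same y with |CA| = 46.1 and A on the +x side, so A = (46.100, 0.0000). The tangent condition forces UA to be normal to CA, so U = A + (0, 9.8) = (46.100, 9.8000). On A1, A sits at bearing -90° from U; a 77° counterclockwise sweep puts L at bearing -13°, so L = U + 9.8·(cos -13°, sin -13°) = (55.649, 7.5955). A1 meets LB tangentially, so UL is at right angles to LB, so LB runs along (−sin -13°, cos -13°); with |LB| = 19.8, B = (60.103, 26.888). Then |AB| = |B − A| = 30.316.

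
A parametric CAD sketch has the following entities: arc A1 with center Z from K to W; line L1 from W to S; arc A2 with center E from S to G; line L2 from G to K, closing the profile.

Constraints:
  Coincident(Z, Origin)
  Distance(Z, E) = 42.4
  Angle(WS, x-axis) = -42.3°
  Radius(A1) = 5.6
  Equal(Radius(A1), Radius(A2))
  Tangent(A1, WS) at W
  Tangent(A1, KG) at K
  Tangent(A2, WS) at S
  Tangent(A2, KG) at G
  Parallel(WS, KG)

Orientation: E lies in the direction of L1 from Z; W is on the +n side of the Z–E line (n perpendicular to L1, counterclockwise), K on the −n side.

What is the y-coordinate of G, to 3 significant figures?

-32.7

The slot axis is L1's direction at -42.3°, so u = (cos -42.3°, sin -42.3°) = (0.740, -0.673) and n = (−sin -42.3°, cos -42.3°) = (0.673, 0.740). Z is at the origin and E lies 42.4 along u from Z, so E = 42.4·u = (31.4, -28.5). Tangency of A1 to both parallel lines with radius 5.6 puts W and K at Z ± 5.6·n: W = (3.77, 4.14), K = (-3.77, -4.14). Equal radii place S and G the same way about E: S = E + 5.6·n = (35.1, -24.4), G = E − 5.6·n = (27.6, -32.7). So G.y = -32.7.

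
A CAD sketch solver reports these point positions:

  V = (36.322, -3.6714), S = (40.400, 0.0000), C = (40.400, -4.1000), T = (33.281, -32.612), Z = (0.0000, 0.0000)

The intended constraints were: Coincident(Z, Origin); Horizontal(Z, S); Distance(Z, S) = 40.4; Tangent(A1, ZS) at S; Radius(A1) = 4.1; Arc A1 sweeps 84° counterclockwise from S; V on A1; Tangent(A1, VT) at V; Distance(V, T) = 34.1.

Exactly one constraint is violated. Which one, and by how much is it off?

Distance(V, T) = 34.1 — off by 5.00.

Z = (0.00, 0.00) ✓; Z.y = 0.00, S.y = 0.00 ✓; |ZS| = 40.40 ✓; ∠(CS, SZ) = 90.00° ✓; |CS| = 4.100 ✓; bearing(C→V) − bearing(C→S) = 84.00° ✓; |CV| = 4.100 ✓; ∠(CV, VT) = 90.00° ✓; |VT| = 29.10 ✗.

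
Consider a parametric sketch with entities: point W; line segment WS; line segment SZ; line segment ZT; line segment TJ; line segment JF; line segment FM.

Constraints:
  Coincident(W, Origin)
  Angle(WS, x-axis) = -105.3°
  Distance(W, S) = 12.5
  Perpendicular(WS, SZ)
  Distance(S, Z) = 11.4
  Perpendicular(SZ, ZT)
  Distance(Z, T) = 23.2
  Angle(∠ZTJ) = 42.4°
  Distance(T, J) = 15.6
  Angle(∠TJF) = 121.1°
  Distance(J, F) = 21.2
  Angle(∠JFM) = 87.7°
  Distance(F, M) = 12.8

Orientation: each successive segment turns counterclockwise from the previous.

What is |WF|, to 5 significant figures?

22.245

W is at the origin; WS runs at -105.3° with length 12.5, so S = (-3.2984, -12.057). WS ⟂ SZ, so SZ runs at -15.300°; with |SZ| = 11.4, Z = (7.6975, -15.065). The perpendicularity gives ZT at right angles to SZ, so ZT runs at 74.700°; with |ZT| = 23.2, T = (13.819, 7.3126). ∠ZTJ = 42.4° gives TJ at -147.70° from the x-axis; with |TJ| = 15.6, J = (0.63331, -1.0233). ∠TJF = 121.1° gives JF at -88.800° from the x-axis; with |JF| = 21.2, F = (1.0773, -22.219). Then |WF| = |F − W| = 22.245.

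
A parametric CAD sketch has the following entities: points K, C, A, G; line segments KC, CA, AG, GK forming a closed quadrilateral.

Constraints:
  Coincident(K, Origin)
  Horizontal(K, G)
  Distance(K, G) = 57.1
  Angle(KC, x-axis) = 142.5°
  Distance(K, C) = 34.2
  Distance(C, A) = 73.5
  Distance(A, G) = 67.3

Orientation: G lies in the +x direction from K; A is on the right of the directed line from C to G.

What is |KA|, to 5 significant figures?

44.970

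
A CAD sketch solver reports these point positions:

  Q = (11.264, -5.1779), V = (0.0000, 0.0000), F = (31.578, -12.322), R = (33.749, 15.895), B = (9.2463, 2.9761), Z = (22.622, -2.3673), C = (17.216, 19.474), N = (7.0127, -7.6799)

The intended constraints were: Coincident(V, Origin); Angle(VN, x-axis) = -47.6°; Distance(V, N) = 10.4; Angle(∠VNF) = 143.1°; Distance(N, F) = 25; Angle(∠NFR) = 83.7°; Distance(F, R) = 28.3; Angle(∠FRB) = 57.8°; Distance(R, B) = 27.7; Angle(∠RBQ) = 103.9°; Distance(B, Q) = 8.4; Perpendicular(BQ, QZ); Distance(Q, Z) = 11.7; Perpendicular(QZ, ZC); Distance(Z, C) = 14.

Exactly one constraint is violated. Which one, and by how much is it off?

Distance(Z, C) = 14 — off by 8.50.

V = (0.00, 0.00) ✓; VN at -47.60° ✓; |VN| = 10.40 ✓; ∠VNF = 143.1° ✓; |NF| = 25.00 ✓; ∠NFR = 83.70° ✓; |FR| = 28.30 ✓; ∠FRB = 57.80° ✓; |RB| = 27.70 ✓; ∠RBQ = 103.9° ✓; |BQ| = 8.400 ✓; ∠(BQ, QZ) = 90.00° ✓; |QZ| = 11.70 ✓; ∠(QZ, ZC) = 90.00° ✓; |ZC| = 22.50 ✗.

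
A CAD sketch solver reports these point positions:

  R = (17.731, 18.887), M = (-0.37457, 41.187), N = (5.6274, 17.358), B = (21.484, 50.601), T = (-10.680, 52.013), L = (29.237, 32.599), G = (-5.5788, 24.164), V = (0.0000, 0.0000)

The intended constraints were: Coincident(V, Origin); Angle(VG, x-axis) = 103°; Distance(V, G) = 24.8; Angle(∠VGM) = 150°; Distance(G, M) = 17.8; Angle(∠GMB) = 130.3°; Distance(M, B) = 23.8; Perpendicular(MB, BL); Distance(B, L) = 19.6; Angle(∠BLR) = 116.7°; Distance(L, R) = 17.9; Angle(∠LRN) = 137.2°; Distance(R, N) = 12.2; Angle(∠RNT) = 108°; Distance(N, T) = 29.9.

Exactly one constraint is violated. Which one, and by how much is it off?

Distance(N, T) = 29.9 — off by 8.40.

V = (0.00, 0.00) ✓; VG at 103.0° ✓; |VG| = 24.80 ✓; ∠VGM = 150.0° ✓; |GM| = 17.80 ✓; ∠GMB = 130.3° ✓; |MB| = 23.80 ✓; ∠(MB, BL) = 90.00° ✓; |BL| = 19.60 ✓; ∠BLR = 116.7° ✓; |LR| = 17.90 ✓; ∠LRN = 137.2° ✓; |RN| = 12.20 ✓; ∠RNT = 108.0° ✓; |NT| = 38.30 ✗.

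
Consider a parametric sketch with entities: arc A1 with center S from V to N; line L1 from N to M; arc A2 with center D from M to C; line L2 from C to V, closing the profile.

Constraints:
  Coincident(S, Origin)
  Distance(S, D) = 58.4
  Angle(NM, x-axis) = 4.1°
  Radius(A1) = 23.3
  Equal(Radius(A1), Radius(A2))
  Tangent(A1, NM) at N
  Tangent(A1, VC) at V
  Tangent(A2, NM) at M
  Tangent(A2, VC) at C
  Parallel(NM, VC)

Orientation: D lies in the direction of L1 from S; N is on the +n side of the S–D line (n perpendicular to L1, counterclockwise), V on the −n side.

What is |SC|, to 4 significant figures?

62.88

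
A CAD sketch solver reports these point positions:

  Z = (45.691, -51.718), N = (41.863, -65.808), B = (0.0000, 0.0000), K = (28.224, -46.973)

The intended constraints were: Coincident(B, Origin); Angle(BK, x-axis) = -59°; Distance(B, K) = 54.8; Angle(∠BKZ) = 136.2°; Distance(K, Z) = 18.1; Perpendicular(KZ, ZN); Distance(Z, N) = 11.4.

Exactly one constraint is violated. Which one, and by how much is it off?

Distance(Z, N) = 11.4 — off by 3.20.

B = (0.00, 0.00) ✓; BK at -59.00° ✓; |BK| = 54.80 ✓; ∠BKZ = 136.2° ✓; |KZ| = 18.10 ✓; ∠(KZ, ZN) = 90.00° ✓; |ZN| = 14.60 ✗.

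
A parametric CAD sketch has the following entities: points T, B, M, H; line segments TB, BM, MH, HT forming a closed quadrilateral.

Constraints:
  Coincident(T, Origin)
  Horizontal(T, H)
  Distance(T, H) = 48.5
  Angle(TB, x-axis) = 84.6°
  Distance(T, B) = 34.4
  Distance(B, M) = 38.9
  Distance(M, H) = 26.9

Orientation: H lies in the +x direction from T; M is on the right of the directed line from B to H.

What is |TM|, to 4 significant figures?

21.60

T is at the origin; T and H share the same y with |TH| = 48.5 and H in +x, so H = (48.5, 0). TB runs at 84.6° with |TB| = 34.4, so B = (3.237, 34.25). M is determined by |BM| = 38.9 and |MH| = 26.9 together: it lies at the intersection of circle(B, 38.9) and circle(H, 26.9). With |BH| = 56.76, the foot of the radical line on BH is 35.34 from B and the perpendicular offset is √(38.9² − 35.34²) = 16.27. Taking the right-of-BH solution: M = (21.60, -0.04583).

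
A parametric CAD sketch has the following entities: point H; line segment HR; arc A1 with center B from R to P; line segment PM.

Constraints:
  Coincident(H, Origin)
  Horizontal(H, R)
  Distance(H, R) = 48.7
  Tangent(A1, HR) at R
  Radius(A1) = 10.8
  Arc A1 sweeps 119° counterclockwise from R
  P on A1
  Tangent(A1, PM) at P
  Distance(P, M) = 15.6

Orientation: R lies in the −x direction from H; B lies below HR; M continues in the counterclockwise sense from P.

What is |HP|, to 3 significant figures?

60.3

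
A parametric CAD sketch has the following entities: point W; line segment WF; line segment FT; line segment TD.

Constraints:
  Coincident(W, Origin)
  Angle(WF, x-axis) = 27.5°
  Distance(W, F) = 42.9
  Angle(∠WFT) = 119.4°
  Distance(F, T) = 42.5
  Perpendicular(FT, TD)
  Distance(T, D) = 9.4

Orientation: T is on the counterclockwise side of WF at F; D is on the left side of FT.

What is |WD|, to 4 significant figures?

69.44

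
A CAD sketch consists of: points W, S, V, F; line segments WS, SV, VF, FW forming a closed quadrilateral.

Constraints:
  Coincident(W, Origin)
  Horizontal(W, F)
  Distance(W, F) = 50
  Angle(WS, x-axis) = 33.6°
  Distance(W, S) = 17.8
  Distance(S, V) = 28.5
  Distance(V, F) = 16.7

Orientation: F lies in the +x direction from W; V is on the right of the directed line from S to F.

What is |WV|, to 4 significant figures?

37.20

Checks: |SV| = 28.50 ✓; |VF| = 16.70 ✓.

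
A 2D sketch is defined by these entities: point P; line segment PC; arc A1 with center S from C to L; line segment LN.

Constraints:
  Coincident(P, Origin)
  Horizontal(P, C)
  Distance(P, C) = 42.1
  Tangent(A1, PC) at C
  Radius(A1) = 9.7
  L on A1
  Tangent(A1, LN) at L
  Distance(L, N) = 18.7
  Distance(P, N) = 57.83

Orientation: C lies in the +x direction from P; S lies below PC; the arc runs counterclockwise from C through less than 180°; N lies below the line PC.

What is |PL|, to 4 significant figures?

39.59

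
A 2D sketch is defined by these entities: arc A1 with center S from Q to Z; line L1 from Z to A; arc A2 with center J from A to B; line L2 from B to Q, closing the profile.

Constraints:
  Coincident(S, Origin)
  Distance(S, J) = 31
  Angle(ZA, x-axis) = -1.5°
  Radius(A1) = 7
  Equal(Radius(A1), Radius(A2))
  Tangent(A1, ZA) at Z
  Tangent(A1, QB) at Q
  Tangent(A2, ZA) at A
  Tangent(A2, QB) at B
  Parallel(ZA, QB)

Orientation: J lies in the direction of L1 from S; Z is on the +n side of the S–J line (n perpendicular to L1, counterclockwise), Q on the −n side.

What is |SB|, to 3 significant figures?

31.8

Tangency of A1 to both parallel lines with radius 7.0 puts Z and Q at S ± 7.0·n: Z = (0.183, 7.00), Q = (-0.183, -7.00). Equal radii place A and B the same way about J: A = J + 7.0·n = (31.2, 6.19), B = J − 7.0·n = (30.8, -7.81). Then |SB| = |B − S| = 31.8.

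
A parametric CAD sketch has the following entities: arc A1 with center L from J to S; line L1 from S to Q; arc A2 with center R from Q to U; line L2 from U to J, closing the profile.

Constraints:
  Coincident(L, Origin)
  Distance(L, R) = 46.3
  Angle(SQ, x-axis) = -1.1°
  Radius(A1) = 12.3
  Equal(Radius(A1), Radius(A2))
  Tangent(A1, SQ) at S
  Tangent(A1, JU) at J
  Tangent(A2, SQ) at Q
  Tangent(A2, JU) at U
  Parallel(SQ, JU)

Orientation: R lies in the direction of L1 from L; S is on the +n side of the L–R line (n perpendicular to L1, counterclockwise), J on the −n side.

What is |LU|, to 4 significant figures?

47.91

The slot axis is L1's direction at -1.1°, so u = (cos -1.1°, sin -1.1°) = (0.9998, -0.01920) and n = (−sin -1.1°, cos -1.1°) = (0.01920, 0.9998). L is at the origin and R lies 46.3 along u from L, so R = 46.3·u = (46.29, -0.8888). Tangency of A1 to both parallel lines with radius 12.3 puts S and J at L ± 12.3·n: S = (0.2361, 12.30), J = (-0.2361, -12.30). Equal radii place Q and U the same way about R: Q = R + 12.3·n = (46.53, 11.41), U = R − 12.3·n = (46.06, -13.19). Then |LU| = |U − L| = 47.91.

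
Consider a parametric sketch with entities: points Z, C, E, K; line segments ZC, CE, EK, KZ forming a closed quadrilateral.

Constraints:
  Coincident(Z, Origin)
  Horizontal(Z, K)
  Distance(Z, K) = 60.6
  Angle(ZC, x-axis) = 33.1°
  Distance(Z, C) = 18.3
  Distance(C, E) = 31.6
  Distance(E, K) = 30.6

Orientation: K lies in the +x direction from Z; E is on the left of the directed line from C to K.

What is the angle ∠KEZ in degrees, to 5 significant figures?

94.692°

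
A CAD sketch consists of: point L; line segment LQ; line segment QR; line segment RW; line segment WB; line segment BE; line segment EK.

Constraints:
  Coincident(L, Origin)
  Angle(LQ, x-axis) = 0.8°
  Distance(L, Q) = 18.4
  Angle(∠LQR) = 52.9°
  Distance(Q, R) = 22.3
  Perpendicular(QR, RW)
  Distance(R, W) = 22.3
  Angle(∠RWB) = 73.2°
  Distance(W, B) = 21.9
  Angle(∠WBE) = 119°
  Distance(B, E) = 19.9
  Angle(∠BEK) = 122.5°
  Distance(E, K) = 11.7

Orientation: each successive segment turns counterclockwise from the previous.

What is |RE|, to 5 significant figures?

25.410

L is at the origin; LQ runs at 0.8° with length 18.4, so Q = (18.398, 0.25690). ∠LQR = 52.9° gives QR at 127.90° from the x-axis; with |QR| = 22.3, R = (4.6996, 17.853). The perpendicularity gives RW at right angles to QR, so RW runs at -142.10°; with |RW| = 22.3, W = (-12.897, 4.1549). ∠RWB = 73.2° gives WB at -35.300° from the x-axis; with |WB| = 21.9, B = (4.9765, -8.5002). ∠WBE = 119.0° gives BE at 25.700° from the x-axis; with |BE| = 19.9, E = (22.908, 0.12965). Then |RE| = |E − R| = 25.410.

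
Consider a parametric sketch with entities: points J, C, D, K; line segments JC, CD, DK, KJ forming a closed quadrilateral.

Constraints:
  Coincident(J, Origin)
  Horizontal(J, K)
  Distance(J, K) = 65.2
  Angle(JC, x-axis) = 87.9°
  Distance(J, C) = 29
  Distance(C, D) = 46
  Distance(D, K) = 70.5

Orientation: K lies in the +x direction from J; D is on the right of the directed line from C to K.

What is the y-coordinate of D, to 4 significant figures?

-16.82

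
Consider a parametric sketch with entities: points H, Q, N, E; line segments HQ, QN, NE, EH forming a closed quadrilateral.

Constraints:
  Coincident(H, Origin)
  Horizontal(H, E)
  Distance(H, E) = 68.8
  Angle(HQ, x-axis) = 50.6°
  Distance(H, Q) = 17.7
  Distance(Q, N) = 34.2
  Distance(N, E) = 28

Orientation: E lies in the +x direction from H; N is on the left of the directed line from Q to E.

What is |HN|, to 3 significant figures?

47.9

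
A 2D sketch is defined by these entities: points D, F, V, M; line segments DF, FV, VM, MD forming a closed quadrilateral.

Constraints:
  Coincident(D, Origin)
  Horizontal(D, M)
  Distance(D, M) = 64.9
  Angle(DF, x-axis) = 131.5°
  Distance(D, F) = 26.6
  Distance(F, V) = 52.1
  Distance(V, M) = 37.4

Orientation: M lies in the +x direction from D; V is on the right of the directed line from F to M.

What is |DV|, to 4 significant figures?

28.42

D is at the origin; DM is horizontal with |DM| = 64.9 and M in +x, so M = (64.9, 0). DF runs at 131.5° with |DF| = 26.6, so F = (-17.63, 19.92). V is determined by |FV| = 52.1 and |VM| = 37.4 together: it lies at the intersection of circle(F, 52.1) and circle(M, 37.4). With |FM| = 84.90, the foot of the radical line on FM is 50.20 from F and the perpendicular offset is √(52.1² − 50.20²) = 13.95. Taking the right-of-FM solution: V = (27.89, -5.421).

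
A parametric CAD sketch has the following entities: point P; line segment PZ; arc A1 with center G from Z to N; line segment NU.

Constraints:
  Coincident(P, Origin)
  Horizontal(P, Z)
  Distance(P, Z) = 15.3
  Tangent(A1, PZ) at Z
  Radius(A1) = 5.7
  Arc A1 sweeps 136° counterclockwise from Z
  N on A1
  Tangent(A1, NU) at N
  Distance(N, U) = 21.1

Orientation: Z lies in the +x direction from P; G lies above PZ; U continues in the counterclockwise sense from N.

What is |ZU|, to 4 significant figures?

26.91

P is at the origin; P and Z share the same y with |PZ| = 15.3 and Z on the +x side, so Z = (15.30, 0.000). Tangency of A1 to PZ means the radius GZ is perpendicular to PZ, so G = Z + (0, 5.7) = (15.30, 5.700). On A1, Z sits at bearing -90° from G; a 136° counterclockwise sweep puts N at bearing 46°, so N = G + 5.7·(cos 46°, sin 46°) = (19.26, 9.800). Since A1 is tangent to NU there, GN ⟂ NU, so NU runs along (−sin 46°, cos 46°); with |NU| = 21.1, U = (4.081, 24.46). Then |ZU| = |U − Z| = 26.91.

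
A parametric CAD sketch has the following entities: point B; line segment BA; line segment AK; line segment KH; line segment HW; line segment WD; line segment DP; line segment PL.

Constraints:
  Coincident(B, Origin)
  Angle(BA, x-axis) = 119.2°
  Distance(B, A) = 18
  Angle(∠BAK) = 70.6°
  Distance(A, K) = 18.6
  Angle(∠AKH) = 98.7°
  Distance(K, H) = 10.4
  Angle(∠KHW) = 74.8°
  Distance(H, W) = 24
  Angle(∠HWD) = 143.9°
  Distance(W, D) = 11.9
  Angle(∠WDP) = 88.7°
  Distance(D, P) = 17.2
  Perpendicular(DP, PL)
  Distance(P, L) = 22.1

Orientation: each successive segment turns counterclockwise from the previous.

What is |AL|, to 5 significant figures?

15.610

B is at the origin; BA runs at 119.2° with length 18.0, so A = (-8.7815, 15.713). ∠BAK = 70.6° gives AK at -131.40° from the x-axis; with |AK| = 18.6, K = (-21.082, 1.7605). ∠AKH = 98.7° gives KH at -50.100° from the x-axis; with |KH| = 10.4, H = (-14.411, -6.2180). ∠KHW = 74.8° gives HW at 55.100° from the x-axis; with |HW| = 24.0, W = (-0.67930, 13.466). ∠HWD = 143.9° gives WD at 91.200° from the x-axis; with |WD| = 11.9, D = (-0.92851, 25.363). ∠WDP = 88.7° gives DP at -177.50° from the x-axis; with |DP| = 17.2, P = (-18.112, 24.613). DP ⟂ PL, so PL runs at -87.500°; with |PL| = 22.1, L = (-17.148, 2.5338). Then |AL| = |L − A| = 15.610.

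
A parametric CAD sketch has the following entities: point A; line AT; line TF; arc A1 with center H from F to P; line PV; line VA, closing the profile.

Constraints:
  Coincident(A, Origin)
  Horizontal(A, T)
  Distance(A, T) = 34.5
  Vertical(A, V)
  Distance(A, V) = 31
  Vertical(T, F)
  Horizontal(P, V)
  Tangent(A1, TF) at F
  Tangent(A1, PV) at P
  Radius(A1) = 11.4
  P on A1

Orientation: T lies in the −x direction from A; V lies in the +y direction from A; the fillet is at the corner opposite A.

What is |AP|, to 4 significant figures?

38.66

The virtual corner opposite A is at (-34.50, 31.00). Tangency of A1 to TF means the radius HF is perpendicular to TF and tangency of A1 to PV means the radius HP is perpendicular to PV, with radius 11.4, so the center H sits 11.4 in from both sides at H = (-23.10, 19.60). That places the tangent points at F = (-34.50, 19.60) on TF and P = (-23.10, 31.00) on PV. Then |AP| = |P − A| = 38.66.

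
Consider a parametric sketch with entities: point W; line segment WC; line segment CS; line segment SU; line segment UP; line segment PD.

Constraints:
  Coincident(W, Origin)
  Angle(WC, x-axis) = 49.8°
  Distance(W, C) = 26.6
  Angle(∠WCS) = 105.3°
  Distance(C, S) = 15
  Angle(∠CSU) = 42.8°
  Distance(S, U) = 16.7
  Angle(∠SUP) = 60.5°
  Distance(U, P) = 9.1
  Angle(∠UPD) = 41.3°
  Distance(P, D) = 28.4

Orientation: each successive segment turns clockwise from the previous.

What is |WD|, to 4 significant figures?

31.54

∠SUP = 60.5° gives UP at 78.40° from the x-axis; with |UP| = 9.1, P = (16.71, 17.78). ∠UPD = 41.3° gives PD at -60.30° from the x-axis; with |PD| = 28.4, D = (30.78, -6.886). Then |WD| = |D − W| = 31.54.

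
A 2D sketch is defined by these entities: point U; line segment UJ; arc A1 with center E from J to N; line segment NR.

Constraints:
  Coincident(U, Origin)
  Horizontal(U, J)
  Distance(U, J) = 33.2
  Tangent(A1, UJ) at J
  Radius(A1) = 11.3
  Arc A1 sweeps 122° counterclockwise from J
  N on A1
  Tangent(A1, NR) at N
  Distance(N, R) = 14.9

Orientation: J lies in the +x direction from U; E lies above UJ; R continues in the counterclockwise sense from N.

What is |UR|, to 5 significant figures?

45.963

U is at the origin; UJ is horizontal with |UJ| = 33.2 and J on the +x side, so J = (33.200, 0.0000). The tangent condition forces EJ to be normal to UJ, so E = J + (0, 11.3) = (33.200, 11.300). On A1, J sits at bearing -90° from E; a 122° counterclockwise sweep puts N at bearing 32°, so N = E + 11.3·(cos 32°, sin 32°) = (42.783, 17.288). Tangency of A1 to NR means the radius EN is perpendicular to NR, so NR runs along (−sin 32°, cos 32°); with |NR| = 14.9, R = (34.887, 29.924). Then |UR| = |R − U| = 45.963.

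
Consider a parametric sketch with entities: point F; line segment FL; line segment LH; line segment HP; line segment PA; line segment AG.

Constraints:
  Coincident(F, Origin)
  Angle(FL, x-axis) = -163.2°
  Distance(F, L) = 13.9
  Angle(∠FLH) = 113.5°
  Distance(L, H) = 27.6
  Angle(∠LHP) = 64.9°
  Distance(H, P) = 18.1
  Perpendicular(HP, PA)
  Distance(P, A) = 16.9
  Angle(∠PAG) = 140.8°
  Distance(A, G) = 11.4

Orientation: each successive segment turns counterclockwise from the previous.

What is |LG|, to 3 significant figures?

1.10

HP is perpendicular to PA, so PA runs at 108°; with |PA| = 16.9, A = (-4.69, -9.68). ∠PAG = 140.8° gives AG at 148° from the x-axis; with |AG| = 11.4, G = (-14.3, -3.57). Then |LG| = |G − L| = 1.10.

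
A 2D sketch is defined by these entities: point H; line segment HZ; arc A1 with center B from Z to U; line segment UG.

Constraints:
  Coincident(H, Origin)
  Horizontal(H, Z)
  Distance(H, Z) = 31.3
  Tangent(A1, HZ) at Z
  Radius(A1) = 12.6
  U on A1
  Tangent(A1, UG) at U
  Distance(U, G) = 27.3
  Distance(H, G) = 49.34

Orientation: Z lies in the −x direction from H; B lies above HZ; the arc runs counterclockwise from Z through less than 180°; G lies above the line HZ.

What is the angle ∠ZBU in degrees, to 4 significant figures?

104.0°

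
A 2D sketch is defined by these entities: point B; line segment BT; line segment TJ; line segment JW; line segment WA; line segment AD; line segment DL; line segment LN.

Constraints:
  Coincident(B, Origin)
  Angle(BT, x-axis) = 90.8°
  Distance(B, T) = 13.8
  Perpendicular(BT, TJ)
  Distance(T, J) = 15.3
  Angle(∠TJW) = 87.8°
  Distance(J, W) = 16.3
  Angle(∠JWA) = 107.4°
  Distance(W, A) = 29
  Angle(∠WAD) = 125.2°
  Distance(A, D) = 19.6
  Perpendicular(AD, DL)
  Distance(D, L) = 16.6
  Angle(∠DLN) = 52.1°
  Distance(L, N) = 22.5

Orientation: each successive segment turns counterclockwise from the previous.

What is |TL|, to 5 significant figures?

17.886

B is at the origin; BT runs at 90.8° with length 13.8, so T = (-0.19268, 13.799). The perpendicularity gives TJ at right angles to BT, so TJ runs at -179.20°; with |TJ| = 15.3, J = (-15.491, 13.585). ∠TJW = 87.8° gives JW at -87.000° from the x-axis; with |JW| = 16.3, W = (-14.638, -2.6926). ∠JWA = 107.4° gives WA at -14.400° from the x-axis; with |WA| = 29.0, A = (13.451, -9.9046). ∠WAD = 125.2° gives AD at 40.400° from the x-axis; with |AD| = 19.6, D = (28.377, 2.7985). AD is perpendicular to DL, so DL runs at 130.40°; with |DL| = 16.6, L = (17.618, 15.440). Then |TL| = |L − T| = 17.886.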